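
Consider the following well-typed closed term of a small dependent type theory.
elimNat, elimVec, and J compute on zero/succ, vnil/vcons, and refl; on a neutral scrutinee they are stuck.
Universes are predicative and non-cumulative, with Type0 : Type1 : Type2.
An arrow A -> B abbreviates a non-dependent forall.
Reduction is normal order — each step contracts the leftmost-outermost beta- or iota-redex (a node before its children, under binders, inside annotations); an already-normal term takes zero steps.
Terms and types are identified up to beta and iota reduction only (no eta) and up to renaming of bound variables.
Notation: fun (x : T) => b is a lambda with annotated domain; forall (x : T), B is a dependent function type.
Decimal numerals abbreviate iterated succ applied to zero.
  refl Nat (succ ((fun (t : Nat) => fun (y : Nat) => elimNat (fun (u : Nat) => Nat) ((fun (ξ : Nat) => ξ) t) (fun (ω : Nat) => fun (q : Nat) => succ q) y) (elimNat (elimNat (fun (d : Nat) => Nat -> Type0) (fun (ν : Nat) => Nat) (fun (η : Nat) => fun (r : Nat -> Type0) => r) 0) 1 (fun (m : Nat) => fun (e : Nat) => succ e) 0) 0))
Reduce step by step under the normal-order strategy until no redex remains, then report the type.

normal-order reduction:
  refl Nat (succ ((fun (t : Nat) => fun (y : Nat) => elimNat (fun (u : Nat) => Nat) ((fun (ξ : Nat) => ξ) t) (fun (ω : Nat) => fun (q : Nat) => succ q) y) (elimNat (elimNat (fun (d : Nat) => Nat -> Type0) (fun (ν : Nat) => Nat) (fun (η : Nat) => fun (r : Nat -> Type0) => r) 0) 1 (fun (m : Nat) => fun (e : Nat) => succ e) 0) 0))
  ~> refl Nat (succ ((fun (t : Nat) => elimNat (fun (y : Nat) => Nat) ((fun (u : Nat) => u) (elimNat (elimNat (fun (ξ : Nat) => Nat -> Type0) (fun (ω : Nat) => Nat) (fun (q : Nat) => fun (d : Nat -> Type0) => d) 0) 1 (fun (ν : Nat) => fun (η : Nat) => succ η) 0)) (fun (r : Nat) => fun (m : Nat) => succ m) t) 0))
  ~> refl Nat (succ (elimNat (fun (t : Nat) => Nat) ((fun (y : Nat) => y) (elimNat (elimNat (fun (u : Nat) => Nat -> Type0) (fun (ξ : Nat) => Nat) (fun (ω : Nat) => fun (q : Nat -> Type0) => q) 0) 1 (fun (d : Nat) => fun (ν : Nat) => succ ν) 0)) (fun (η : Nat) => fun (r : Nat) => succ r) 0))
  ~> refl Nat (succ ((fun (t : Nat) => t) (elimNat (elimNat (fun (y : Nat) => Nat -> Type0) (fun (u : Nat) => Nat) (fun (ξ : Nat) => fun (ω : Nat -> Type0) => ω) 0) 1 (fun (q : Nat) => fun (d : Nat) => succ d) 0)))
  ~> refl Nat (succ (elimNat (elimNat (fun (t : Nat) => Nat -> Type0) (fun (y : Nat) => Nat) (fun (u : Nat) => fun (ξ : Nat -> Type0) => ξ) 0) 1 (fun (ω : Nat) => fun (q : Nat) => succ q) 0))
  ~> refl Nat 2
the term's type:
  Eq Nat 2 2


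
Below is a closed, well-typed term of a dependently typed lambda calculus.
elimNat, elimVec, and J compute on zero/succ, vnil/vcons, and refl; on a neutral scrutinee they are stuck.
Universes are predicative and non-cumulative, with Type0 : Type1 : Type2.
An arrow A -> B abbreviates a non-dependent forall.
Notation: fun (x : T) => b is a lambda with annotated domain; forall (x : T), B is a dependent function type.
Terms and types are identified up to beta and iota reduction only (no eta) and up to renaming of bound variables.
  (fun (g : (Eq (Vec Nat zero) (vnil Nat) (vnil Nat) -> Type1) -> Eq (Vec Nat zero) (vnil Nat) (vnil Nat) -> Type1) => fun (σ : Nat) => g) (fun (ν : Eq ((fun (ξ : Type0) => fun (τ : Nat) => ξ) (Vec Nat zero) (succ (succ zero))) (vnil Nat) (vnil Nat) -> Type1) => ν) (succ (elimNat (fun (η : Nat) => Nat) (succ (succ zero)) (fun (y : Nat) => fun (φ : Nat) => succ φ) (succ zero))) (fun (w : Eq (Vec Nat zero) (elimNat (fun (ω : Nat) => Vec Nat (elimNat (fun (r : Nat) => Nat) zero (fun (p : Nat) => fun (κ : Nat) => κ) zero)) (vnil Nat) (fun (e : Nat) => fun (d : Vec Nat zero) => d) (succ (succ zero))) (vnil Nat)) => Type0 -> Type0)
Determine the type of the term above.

inferred type:
  Eq (Vec Nat zero) (vnil Nat) (vnil Nat) -> Type1


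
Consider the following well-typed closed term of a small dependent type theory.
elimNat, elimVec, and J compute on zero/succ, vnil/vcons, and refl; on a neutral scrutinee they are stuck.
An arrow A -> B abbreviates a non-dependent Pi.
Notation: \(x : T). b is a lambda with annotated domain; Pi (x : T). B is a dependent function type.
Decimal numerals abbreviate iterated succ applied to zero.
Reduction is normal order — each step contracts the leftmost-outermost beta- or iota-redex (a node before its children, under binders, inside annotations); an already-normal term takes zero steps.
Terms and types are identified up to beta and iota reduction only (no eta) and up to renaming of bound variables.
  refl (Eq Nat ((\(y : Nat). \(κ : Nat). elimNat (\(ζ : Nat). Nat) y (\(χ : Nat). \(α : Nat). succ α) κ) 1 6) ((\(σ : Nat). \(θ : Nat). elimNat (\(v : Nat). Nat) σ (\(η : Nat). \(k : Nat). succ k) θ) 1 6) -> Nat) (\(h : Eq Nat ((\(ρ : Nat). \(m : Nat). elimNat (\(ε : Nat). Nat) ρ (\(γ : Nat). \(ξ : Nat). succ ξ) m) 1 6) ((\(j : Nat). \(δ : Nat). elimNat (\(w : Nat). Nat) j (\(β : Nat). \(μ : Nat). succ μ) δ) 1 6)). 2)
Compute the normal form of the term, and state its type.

resulting normal form:
  refl (Eq Nat 7 7 -> Nat) (\(y : Eq Nat 7 7). 2)
type:
  Eq (Eq Nat 7 7 -> Nat) (\(y : Eq Nat 7 7). 2) (\(κ : Eq Nat 7 7). 2)


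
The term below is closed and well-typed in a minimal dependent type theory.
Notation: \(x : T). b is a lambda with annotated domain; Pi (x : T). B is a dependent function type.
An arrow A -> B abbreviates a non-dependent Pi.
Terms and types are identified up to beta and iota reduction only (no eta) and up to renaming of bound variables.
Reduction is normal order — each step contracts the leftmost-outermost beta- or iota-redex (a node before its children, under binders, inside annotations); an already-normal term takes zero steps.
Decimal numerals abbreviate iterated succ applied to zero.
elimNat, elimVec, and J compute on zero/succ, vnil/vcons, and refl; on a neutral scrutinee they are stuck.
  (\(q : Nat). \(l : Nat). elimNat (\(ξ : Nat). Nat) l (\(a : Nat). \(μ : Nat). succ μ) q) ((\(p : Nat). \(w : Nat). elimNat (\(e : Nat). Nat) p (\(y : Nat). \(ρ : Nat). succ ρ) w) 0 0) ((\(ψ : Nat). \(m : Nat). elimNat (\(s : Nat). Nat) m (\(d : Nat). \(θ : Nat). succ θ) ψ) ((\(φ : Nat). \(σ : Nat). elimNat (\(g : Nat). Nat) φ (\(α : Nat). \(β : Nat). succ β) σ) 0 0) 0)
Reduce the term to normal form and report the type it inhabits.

normal form:
  0
the term's type:
  Nat


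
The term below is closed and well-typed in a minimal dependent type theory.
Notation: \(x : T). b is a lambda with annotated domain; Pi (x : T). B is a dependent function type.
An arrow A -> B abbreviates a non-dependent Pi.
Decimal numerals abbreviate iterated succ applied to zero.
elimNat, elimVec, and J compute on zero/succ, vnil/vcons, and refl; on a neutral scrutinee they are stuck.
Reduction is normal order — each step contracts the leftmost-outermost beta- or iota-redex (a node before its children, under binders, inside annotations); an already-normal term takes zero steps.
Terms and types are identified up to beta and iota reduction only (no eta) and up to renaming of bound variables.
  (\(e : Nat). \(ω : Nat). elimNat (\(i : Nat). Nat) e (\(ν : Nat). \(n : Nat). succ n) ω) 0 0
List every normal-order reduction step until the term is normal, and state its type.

normal-order reduction sequence:
  (\(e : Nat). \(ω : Nat). elimNat (\(i : Nat). Nat) e (\(ν : Nat). \(n : Nat). succ n) ω) 0 0
  ~> (\(e : Nat). elimNat (\(ω : Nat). Nat) 0 (\(i : Nat). \(ν : Nat). succ ν) e) 0
  ~> elimNat (\(e : Nat). Nat) 0 (\(ω : Nat). \(i : Nat). succ i) 0
  ~> 0
the term's type:
  Nat


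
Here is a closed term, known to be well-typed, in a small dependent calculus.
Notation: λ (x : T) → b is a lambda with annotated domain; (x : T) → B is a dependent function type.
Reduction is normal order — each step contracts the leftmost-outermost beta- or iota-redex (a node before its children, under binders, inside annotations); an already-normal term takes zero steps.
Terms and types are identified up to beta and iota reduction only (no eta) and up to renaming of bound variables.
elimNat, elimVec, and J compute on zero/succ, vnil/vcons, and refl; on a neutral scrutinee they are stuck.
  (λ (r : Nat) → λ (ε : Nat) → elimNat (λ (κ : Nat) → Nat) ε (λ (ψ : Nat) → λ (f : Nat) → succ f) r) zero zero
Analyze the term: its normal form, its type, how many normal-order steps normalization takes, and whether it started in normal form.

normal form:
  zero
type:
  Nat
normal-order step count: 3
started in normal form: no
first contracted redex: a beta-redex


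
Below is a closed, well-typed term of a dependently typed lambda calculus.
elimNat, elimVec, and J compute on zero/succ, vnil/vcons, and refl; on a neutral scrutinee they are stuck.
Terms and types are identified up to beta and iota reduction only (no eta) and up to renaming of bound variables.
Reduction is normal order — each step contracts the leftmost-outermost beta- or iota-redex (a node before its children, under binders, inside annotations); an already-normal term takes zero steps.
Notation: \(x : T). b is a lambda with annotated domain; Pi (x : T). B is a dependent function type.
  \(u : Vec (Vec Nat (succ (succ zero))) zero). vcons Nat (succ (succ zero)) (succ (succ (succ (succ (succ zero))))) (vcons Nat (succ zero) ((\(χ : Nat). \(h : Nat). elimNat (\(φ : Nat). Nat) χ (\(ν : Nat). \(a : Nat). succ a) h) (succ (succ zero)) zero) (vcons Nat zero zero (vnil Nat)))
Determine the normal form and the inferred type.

normal form:
  \(u : Vec (Vec Nat (succ (succ zero))) zero). vcons Nat (succ (succ zero)) (succ (succ (succ (succ (succ zero))))) (vcons Nat (succ zero) (succ (succ zero)) (vcons Nat zero zero (vnil Nat)))
inferred type:
  Pi (u : Vec (Vec Nat (succ (succ zero))) zero). Vec Nat (succ (succ (succ zero)))


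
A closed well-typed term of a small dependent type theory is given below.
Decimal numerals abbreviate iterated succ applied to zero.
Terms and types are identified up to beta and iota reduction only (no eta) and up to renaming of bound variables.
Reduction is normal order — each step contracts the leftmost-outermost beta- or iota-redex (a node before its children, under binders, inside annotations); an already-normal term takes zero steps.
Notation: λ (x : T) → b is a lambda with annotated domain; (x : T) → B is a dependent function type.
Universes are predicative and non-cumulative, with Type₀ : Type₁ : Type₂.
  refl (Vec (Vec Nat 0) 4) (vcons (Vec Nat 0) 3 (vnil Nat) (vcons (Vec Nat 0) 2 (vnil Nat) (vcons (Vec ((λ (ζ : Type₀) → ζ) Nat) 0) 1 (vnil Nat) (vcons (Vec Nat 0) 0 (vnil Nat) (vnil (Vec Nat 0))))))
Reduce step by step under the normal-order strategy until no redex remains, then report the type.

normal-order reduction sequence:
  refl (Vec (Vec Nat 0) 4) (vcons (Vec Nat 0) 3 (vnil Nat) (vcons (Vec Nat 0) 2 (vnil Nat) (vcons (Vec ((λ (ζ : Type₀) → ζ) Nat) 0) 1 (vnil Nat) (vcons (Vec Nat 0) 0 (vnil Nat) (vnil (Vec Nat 0))))))
  ~> refl (Vec (Vec Nat 0) 4) (vcons (Vec Nat 0) 3 (vnil Nat) (vcons (Vec Nat 0) 2 (vnil Nat) (vcons (Vec Nat 0) 1 (vnil Nat) (vcons (Vec Nat 0) 0 (vnil Nat) (vnil (Vec Nat 0))))))
inferred type:
  Eq (Vec (Vec Nat 0) 4) (vcons (Vec Nat 0) 3 (vnil Nat) (vcons (Vec Nat 0) 2 (vnil Nat) (vcons (Vec Nat 0) 1 (vnil Nat) (vcons (Vec Nat 0) 0 (vnil Nat) (vnil (Vec Nat 0)))))) (vcons (Vec Nat 0) 3 (vnil Nat) (vcons (Vec Nat 0) 2 (vnil Nat) (vcons (Vec Nat 0) 1 (vnil Nat) (vcons (Vec Nat 0) 0 (vnil Nat) (vnil (Vec Nat 0))))))


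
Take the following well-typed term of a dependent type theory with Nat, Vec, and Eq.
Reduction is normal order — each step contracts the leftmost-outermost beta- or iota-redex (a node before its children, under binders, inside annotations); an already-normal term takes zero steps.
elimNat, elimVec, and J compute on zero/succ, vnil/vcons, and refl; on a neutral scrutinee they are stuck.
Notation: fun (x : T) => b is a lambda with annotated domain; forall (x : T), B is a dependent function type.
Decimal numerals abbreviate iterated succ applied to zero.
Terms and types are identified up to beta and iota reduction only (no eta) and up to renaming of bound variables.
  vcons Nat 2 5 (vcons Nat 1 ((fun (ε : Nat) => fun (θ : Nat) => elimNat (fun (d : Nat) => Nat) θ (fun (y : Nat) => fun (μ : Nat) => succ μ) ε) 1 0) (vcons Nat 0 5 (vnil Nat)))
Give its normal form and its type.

resulting normal form:
  vcons Nat 2 5 (vcons Nat 1 1 (vcons Nat 0 5 (vnil Nat)))
the term's type:
  Vec Nat 3


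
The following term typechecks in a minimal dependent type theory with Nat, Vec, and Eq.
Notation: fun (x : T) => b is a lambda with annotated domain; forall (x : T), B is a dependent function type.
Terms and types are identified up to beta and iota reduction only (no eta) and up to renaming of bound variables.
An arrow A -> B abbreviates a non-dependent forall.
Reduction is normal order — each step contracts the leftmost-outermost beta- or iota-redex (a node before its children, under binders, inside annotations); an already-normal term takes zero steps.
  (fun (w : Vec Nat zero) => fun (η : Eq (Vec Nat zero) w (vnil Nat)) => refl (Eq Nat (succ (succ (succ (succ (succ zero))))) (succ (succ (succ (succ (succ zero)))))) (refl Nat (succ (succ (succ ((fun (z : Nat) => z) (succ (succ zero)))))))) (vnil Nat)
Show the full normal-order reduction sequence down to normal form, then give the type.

normal-order reduction:
  (fun (w : Vec Nat zero) => fun (η : Eq (Vec Nat zero) w (vnil Nat)) => refl (Eq Nat (succ (succ (succ (succ (succ zero))))) (succ (succ (succ (succ (succ zero)))))) (refl Nat (succ (succ (succ ((fun (z : Nat) => z) (succ (succ zero)))))))) (vnil Nat)
  ~> fun (w : Eq (Vec Nat zero) (vnil Nat) (vnil Nat)) => refl (Eq Nat (succ (succ (succ (succ (succ zero))))) (succ (succ (succ (succ (succ zero)))))) (refl Nat (succ (succ (succ ((fun (η : Nat) => η) (succ (succ zero)))))))
  ~> fun (w : Eq (Vec Nat zero) (vnil Nat) (vnil Nat)) => refl (Eq Nat (succ (succ (succ (succ (succ zero))))) (succ (succ (succ (succ (succ zero)))))) (refl Nat (succ (succ (succ (succ (succ zero))))))
the term's type:
  Eq (Vec Nat zero) (vnil Nat) (vnil Nat) -> Eq (Eq Nat (succ (succ (succ (succ (succ zero))))) (succ (succ (succ (succ (succ zero)))))) (refl Nat (succ (succ (succ (succ (succ zero)))))) (refl Nat (succ (succ (succ (succ (succ zero))))))


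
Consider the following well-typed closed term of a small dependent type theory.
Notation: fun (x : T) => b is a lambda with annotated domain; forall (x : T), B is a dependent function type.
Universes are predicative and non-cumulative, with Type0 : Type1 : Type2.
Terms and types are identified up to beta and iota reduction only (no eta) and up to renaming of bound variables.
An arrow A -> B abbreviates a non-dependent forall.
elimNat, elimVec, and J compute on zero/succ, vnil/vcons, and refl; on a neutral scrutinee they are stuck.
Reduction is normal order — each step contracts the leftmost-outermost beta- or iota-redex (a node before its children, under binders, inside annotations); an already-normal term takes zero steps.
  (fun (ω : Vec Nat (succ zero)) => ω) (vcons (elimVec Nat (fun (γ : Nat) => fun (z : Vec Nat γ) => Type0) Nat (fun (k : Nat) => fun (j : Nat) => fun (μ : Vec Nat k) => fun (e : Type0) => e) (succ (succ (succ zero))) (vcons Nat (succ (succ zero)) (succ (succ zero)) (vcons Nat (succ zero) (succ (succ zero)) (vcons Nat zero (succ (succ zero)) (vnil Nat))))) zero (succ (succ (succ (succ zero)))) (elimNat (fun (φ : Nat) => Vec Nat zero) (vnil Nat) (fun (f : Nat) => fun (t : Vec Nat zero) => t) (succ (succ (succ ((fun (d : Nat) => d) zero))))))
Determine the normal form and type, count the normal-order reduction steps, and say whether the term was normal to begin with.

normal form:
  vcons Nat zero (succ (succ (succ (succ zero)))) (vnil Nat)
inferred type:
  Vec Nat (succ zero)
normal-order step count: 28
started in normal form: no
first redex: a beta-redex


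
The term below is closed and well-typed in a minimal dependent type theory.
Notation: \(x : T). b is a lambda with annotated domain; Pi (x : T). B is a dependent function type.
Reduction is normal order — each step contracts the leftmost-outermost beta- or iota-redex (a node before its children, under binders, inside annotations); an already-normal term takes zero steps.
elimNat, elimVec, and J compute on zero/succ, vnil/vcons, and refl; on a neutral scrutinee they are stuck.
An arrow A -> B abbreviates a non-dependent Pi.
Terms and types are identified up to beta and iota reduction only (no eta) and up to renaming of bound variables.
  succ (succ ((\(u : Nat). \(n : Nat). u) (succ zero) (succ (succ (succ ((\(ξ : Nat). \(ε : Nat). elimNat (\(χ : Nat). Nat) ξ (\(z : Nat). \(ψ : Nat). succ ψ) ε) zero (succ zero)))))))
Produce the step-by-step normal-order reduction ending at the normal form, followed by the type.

reduction (normal order):
  succ (succ ((\(u : Nat). \(n : Nat). u) (succ zero) (succ (succ (succ ((\(ξ : Nat). \(ε : Nat). elimNat (\(χ : Nat). Nat) ξ (\(z : Nat). \(ψ : Nat). succ ψ) ε) zero (succ zero)))))))
  ~> succ (succ ((\(u : Nat). succ zero) (succ (succ (succ ((\(n : Nat). \(ξ : Nat). elimNat (\(ε : Nat). Nat) n (\(χ : Nat). \(z : Nat). succ z) ξ) zero (succ zero)))))))
  ~> succ (succ (succ zero))
inferred type:
  Nat


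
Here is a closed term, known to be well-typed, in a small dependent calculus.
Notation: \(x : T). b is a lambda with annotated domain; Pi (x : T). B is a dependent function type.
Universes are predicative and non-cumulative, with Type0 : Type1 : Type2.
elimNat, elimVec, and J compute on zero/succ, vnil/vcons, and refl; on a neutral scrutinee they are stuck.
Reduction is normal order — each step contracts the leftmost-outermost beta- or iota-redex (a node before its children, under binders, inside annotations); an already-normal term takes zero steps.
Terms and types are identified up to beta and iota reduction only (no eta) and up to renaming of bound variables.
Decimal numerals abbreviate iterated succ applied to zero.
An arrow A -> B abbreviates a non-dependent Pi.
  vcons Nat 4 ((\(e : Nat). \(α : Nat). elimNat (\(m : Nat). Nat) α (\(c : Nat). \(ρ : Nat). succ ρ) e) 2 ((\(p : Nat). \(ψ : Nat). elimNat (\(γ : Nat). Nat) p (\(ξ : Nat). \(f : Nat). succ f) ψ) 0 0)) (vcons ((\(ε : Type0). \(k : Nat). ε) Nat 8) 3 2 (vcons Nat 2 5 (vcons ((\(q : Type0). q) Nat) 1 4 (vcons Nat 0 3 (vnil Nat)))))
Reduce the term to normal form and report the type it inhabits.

reduced normal form:
  vcons Nat 4 2 (vcons Nat 3 2 (vcons Nat 2 5 (vcons Nat 1 4 (vcons Nat 0 3 (vnil Nat)))))
type:
  Vec Nat 5


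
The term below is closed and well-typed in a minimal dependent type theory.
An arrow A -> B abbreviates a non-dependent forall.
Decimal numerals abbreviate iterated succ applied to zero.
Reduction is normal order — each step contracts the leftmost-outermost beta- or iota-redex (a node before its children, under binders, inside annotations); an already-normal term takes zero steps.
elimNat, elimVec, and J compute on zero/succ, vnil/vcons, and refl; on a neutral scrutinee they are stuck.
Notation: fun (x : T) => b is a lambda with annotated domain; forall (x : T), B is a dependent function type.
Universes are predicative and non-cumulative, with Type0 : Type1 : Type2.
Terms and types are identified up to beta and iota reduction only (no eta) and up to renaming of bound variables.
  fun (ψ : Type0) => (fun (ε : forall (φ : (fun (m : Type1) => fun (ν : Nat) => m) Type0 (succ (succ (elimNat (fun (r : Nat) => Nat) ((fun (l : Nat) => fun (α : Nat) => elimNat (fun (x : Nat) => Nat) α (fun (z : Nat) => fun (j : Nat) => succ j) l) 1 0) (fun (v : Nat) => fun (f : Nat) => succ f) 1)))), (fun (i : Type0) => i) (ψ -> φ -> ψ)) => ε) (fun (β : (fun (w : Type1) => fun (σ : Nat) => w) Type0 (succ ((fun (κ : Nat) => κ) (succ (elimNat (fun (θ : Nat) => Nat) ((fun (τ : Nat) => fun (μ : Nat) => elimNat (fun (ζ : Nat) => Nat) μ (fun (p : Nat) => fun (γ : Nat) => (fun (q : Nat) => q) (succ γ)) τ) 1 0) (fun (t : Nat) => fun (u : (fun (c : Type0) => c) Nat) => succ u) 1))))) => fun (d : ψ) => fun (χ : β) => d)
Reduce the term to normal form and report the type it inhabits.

normal form:
  fun (ψ : Type0) => fun (ε : Type0) => fun (φ : ψ) => fun (m : ε) => φ
type:
  forall (ψ : Type0), forall (ε : Type0), ψ -> ε -> ψ


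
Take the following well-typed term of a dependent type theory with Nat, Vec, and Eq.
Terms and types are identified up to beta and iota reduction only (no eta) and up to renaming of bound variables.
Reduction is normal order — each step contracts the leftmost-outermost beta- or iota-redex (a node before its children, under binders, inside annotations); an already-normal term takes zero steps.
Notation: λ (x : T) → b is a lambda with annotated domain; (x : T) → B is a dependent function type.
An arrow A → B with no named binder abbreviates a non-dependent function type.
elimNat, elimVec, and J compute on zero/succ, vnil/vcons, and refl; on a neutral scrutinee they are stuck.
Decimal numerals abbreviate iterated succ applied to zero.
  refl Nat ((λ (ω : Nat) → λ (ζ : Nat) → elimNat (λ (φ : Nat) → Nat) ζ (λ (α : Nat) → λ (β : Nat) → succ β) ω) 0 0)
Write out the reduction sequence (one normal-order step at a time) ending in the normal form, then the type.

normal-order reduction:
  refl Nat ((λ (ω : Nat) → λ (ζ : Nat) → elimNat (λ (φ : Nat) → Nat) ζ (λ (α : Nat) → λ (β : Nat) → succ β) ω) 0 0)
  ~> refl Nat ((λ (ω : Nat) → elimNat (λ (ζ : Nat) → Nat) ω (λ (φ : Nat) → λ (α : Nat) → succ α) 0) 0)
  ~> refl Nat (elimNat (λ (ω : Nat) → Nat) 0 (λ (ζ : Nat) → λ (φ : Nat) → succ φ) 0)
  ~> refl Nat 0
the term's type:
  Eq Nat 0 0


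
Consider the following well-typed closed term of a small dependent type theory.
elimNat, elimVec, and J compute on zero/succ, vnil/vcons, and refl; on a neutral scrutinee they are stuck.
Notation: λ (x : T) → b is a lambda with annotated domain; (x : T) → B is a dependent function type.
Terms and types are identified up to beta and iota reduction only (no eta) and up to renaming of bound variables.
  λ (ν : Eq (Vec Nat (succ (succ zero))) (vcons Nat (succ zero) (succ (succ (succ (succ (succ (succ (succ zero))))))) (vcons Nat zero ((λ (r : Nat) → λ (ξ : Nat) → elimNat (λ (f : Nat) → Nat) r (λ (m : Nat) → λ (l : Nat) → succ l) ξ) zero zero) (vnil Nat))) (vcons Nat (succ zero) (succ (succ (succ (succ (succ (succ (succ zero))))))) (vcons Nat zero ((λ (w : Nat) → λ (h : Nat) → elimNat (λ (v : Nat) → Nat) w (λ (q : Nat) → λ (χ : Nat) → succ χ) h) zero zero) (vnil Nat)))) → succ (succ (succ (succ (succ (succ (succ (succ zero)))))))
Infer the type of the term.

type:
  (ν : Eq (Vec Nat (succ (succ zero))) (vcons Nat (succ zero) (succ (succ (succ (succ (succ (succ (succ zero))))))) (vcons Nat zero zero (vnil Nat))) (vcons Nat (succ zero) (succ (succ (succ (succ (succ (succ (succ zero))))))) (vcons Nat zero zero (vnil Nat)))) → Nat


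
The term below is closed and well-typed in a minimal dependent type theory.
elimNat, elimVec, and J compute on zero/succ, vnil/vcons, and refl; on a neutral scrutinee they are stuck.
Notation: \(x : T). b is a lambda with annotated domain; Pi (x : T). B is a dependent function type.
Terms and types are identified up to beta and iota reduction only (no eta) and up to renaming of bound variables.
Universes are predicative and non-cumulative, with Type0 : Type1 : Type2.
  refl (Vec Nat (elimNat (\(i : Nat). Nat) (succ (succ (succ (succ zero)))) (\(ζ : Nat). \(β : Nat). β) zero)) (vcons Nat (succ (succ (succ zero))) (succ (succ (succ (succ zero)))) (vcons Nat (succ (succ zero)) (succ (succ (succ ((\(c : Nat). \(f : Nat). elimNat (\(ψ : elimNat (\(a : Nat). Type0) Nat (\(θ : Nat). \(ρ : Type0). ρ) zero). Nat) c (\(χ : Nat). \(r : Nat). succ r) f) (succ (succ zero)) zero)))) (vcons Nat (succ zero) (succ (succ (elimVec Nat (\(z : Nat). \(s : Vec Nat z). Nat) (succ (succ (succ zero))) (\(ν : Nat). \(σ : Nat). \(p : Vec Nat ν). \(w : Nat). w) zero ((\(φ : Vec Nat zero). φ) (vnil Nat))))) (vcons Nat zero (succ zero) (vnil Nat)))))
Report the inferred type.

inferred type:
  Eq (Vec Nat (succ (succ (succ (succ zero))))) (vcons Nat (succ (succ (succ zero))) (succ (succ (succ (succ zero)))) (vcons Nat (succ (succ zero)) (succ (succ (succ (succ (succ zero))))) (vcons Nat (succ zero) (succ (succ (succ (succ (succ zero))))) (vcons Nat zero (succ zero) (vnil Nat))))) (vcons Nat (succ (succ (succ zero))) (succ (succ (succ (succ zero)))) (vcons Nat (succ (succ zero)) (succ (succ (succ (succ (succ zero))))) (vcons Nat (succ zero) (succ (succ (succ (succ (succ zero))))) (vcons Nat zero (succ zero) (vnil Nat)))))


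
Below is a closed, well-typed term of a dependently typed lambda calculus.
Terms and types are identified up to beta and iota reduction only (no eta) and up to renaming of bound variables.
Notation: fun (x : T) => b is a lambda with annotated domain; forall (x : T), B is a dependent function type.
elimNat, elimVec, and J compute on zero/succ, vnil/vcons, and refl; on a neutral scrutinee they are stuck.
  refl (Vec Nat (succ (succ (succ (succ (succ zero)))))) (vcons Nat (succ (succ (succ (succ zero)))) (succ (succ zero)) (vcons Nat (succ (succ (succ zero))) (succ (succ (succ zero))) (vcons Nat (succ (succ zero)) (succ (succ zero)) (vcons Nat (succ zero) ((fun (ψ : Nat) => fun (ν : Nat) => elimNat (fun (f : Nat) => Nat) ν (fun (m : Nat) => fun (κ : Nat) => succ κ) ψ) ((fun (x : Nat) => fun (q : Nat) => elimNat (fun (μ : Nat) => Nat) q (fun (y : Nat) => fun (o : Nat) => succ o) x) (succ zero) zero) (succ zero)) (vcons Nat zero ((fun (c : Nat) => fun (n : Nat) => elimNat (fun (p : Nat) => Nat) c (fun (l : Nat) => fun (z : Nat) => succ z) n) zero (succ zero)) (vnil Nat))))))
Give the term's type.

inferred type:
  Eq (Vec Nat (succ (succ (succ (succ (succ zero)))))) (vcons Nat (succ (succ (succ (succ zero)))) (succ (succ zero)) (vcons Nat (succ (succ (succ zero))) (succ (succ (succ zero))) (vcons Nat (succ (succ zero)) (succ (succ zero)) (vcons Nat (succ zero) (succ (succ zero)) (vcons Nat zero (succ zero) (vnil Nat)))))) (vcons Nat (succ (succ (succ (succ zero)))) (succ (succ zero)) (vcons Nat (succ (succ (succ zero))) (succ (succ (succ zero))) (vcons Nat (succ (succ zero)) (succ (succ zero)) (vcons Nat (succ zero) (succ (succ zero)) (vcons Nat zero (succ zero) (vnil Nat))))))


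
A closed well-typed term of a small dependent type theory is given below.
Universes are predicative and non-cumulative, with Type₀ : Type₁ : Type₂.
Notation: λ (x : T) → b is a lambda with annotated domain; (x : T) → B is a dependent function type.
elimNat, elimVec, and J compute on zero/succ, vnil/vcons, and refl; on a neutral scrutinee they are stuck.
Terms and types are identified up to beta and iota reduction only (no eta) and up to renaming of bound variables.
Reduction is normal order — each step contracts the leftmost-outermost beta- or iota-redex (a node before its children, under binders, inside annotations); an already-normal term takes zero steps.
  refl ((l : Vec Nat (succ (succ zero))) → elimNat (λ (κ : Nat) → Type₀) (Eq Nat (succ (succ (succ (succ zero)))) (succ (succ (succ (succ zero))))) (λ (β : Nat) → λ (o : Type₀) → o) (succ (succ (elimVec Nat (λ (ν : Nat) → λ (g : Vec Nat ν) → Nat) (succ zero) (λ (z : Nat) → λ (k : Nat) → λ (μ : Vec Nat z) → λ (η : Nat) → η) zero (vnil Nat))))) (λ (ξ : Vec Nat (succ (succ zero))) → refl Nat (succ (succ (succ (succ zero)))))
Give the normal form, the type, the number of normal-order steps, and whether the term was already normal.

normal form:
  refl ((l : Vec Nat (succ (succ zero))) → Eq Nat (succ (succ (succ (succ zero)))) (succ (succ (succ (succ zero))))) (λ (κ : Vec Nat (succ (succ zero))) → refl Nat (succ (succ (succ (succ zero)))))
inferred type:
  Eq ((l : Vec Nat (succ (succ zero))) → Eq Nat (succ (succ (succ (succ zero)))) (succ (succ (succ (succ zero))))) (λ (κ : Vec Nat (succ (succ zero))) → refl Nat (succ (succ (succ (succ zero))))) (λ (β : Vec Nat (succ (succ zero))) → refl Nat (succ (succ (succ (succ zero)))))
reduction steps (normal order): 11
already normal: no
first redex: an elimNat iota-redex


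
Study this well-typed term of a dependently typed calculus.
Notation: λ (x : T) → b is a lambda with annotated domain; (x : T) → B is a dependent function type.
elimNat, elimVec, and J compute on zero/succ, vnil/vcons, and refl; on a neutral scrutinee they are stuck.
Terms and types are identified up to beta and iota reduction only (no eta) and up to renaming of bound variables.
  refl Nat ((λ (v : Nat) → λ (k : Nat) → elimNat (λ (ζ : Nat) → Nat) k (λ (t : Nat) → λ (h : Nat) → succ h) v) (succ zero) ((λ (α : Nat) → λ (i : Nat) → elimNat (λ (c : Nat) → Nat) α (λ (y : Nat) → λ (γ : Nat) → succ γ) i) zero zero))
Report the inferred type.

the term's type:
  Eq Nat (succ zero) (succ zero)


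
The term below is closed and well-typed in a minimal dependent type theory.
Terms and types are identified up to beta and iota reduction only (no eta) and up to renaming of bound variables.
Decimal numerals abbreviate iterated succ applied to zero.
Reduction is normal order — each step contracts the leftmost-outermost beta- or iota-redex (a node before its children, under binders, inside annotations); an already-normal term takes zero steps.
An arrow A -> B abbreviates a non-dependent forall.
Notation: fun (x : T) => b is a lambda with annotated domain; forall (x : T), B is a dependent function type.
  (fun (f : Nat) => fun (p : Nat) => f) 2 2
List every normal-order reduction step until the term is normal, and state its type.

normal-order reduction sequence:
  (fun (f : Nat) => fun (p : Nat) => f) 2 2
  ~> (fun (f : Nat) => 2) 2
  ~> 2
the term's type:
  Nat


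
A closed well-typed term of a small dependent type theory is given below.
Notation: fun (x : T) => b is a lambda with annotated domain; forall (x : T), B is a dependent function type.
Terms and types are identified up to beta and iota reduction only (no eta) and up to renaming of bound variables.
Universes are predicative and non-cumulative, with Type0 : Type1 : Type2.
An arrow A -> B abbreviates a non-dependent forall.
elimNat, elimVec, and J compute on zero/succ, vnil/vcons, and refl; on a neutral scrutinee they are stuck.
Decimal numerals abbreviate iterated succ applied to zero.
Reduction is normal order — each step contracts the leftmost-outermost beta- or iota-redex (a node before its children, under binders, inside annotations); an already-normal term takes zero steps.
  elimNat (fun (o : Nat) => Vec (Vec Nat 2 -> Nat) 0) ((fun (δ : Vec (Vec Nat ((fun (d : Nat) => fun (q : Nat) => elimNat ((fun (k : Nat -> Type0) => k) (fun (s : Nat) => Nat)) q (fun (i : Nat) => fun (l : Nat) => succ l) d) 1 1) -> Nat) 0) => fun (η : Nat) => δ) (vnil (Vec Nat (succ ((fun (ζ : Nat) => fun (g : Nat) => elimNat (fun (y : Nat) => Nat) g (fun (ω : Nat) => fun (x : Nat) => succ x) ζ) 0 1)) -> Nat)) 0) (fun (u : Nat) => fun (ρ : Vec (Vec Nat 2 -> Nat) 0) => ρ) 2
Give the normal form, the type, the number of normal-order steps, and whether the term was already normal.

resulting normal form:
  vnil (Vec Nat 2 -> Nat)
the term's type:
  Vec (Vec Nat 2 -> Nat) 0
steps to reach normal form (normal order): 12
term was already normal: no
first redex: an elimNat iota-redex


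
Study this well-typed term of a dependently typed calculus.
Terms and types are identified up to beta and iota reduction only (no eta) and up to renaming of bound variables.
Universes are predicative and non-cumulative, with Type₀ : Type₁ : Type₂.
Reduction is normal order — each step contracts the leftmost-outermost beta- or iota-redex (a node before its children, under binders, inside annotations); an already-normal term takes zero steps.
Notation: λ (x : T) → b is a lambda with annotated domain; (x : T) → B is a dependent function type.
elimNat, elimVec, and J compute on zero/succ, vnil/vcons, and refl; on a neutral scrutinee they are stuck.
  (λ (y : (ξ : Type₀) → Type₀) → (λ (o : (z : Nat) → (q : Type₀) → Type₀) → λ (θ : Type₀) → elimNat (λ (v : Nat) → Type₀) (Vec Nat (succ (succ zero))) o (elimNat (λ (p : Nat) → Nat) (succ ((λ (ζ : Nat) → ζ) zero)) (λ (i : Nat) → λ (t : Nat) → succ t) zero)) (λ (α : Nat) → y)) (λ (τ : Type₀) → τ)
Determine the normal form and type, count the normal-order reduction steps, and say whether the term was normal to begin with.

reduced normal form:
  λ (y : Type₀) → Vec Nat (succ (succ zero))
inferred type:
  (y : Type₀) → Type₀
normal-order step count: 8
term was already normal: no
first contracted redex: a beta-redex


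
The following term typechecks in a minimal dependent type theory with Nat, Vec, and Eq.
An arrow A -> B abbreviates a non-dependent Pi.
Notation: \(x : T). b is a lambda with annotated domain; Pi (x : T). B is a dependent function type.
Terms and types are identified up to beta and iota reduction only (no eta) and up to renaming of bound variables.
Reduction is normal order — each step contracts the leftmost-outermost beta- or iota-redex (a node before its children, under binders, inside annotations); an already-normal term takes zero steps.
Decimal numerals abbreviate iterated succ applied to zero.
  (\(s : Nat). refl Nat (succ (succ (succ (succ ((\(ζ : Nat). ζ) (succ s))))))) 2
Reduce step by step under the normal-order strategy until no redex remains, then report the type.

normal-order reduction sequence:
  (\(s : Nat). refl Nat (succ (succ (succ (succ ((\(ζ : Nat). ζ) (succ s))))))) 2
  ~> refl Nat (succ (succ (succ (succ ((\(s : Nat). s) 3)))))
  ~> refl Nat 7
inferred type:
  Eq Nat 7 7


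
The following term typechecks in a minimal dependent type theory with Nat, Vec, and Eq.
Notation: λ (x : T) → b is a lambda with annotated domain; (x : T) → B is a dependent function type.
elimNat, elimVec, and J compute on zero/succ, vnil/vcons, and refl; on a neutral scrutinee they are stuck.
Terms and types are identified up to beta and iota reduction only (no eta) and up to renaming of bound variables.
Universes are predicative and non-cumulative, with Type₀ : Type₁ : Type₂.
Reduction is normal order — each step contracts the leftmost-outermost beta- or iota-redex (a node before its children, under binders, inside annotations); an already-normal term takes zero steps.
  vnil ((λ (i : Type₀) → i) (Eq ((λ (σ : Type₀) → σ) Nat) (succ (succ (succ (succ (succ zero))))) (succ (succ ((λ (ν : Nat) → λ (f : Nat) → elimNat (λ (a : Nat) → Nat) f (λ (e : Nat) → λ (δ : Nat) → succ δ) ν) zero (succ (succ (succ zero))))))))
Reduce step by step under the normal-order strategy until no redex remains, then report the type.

normal-order reduction sequence:
  vnil ((λ (i : Type₀) → i) (Eq ((λ (σ : Type₀) → σ) Nat) (succ (succ (succ (succ (succ zero))))) (succ (succ ((λ (ν : Nat) → λ (f : Nat) → elimNat (λ (a : Nat) → Nat) f (λ (e : Nat) → λ (δ : Nat) → succ δ) ν) zero (succ (succ (succ zero))))))))
  ~> vnil (Eq ((λ (i : Type₀) → i) Nat) (succ (succ (succ (succ (succ zero))))) (succ (succ ((λ (σ : Nat) → λ (ν : Nat) → elimNat (λ (f : Nat) → Nat) ν (λ (a : Nat) → λ (e : Nat) → succ e) σ) zero (succ (succ (succ zero)))))))
  ~> vnil (Eq Nat (succ (succ (succ (succ (succ zero))))) (succ (succ ((λ (i : Nat) → λ (σ : Nat) → elimNat (λ (ν : Nat) → Nat) σ (λ (f : Nat) → λ (a : Nat) → succ a) i) zero (succ (succ (succ zero)))))))
  ~> vnil (Eq Nat (succ (succ (succ (succ (succ zero))))) (succ (succ ((λ (i : Nat) → elimNat (λ (σ : Nat) → Nat) i (λ (ν : Nat) → λ (f : Nat) → succ f) zero) (succ (succ (succ zero)))))))
  ~> vnil (Eq Nat (succ (succ (succ (succ (succ zero))))) (succ (succ (elimNat (λ (i : Nat) → Nat) (succ (succ (succ zero))) (λ (σ : Nat) → λ (ν : Nat) → succ ν) zero))))
  ~> vnil (Eq Nat (succ (succ (succ (succ (succ zero))))) (succ (succ (succ (succ (succ zero))))))
inferred type:
  Vec (Eq Nat (succ (succ (succ (succ (succ zero))))) (succ (succ (succ (succ (succ zero)))))) zero


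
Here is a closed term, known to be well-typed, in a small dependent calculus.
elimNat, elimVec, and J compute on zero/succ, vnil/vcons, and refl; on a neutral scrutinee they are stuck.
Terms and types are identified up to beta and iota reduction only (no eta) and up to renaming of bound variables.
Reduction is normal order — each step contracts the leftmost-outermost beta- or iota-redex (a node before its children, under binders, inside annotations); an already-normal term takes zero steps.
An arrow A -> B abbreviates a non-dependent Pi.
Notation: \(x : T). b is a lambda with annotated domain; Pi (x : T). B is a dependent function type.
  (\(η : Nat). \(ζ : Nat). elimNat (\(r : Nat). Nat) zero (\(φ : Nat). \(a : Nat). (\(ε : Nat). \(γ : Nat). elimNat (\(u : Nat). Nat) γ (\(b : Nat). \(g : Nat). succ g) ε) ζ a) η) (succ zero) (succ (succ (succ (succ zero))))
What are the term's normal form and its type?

normal form:
  succ (succ (succ (succ zero)))
type:
  Nat
observation: the leftmost-outermost redex is a beta-redex, and normalization takes 21 steps.


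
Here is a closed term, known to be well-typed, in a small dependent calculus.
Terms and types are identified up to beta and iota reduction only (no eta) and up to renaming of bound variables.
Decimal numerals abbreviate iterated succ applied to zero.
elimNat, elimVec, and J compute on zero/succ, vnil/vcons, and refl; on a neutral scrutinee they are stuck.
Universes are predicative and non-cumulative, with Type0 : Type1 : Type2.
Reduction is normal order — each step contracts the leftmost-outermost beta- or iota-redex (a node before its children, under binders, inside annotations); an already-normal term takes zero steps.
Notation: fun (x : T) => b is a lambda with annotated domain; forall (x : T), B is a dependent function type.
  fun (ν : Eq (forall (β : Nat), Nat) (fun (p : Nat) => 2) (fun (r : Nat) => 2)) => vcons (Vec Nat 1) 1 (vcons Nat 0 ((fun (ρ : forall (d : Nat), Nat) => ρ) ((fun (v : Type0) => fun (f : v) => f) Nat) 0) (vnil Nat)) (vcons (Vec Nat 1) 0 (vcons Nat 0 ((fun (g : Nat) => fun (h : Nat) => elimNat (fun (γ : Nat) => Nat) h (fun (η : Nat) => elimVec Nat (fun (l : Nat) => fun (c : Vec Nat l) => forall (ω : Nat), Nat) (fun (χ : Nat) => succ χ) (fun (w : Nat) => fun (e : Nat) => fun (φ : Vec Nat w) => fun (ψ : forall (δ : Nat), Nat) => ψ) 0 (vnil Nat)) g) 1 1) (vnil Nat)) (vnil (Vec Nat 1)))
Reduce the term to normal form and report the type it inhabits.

resulting normal form:
  fun (ν : Eq (forall (β : Nat), Nat) (fun (p : Nat) => 2) (fun (r : Nat) => 2)) => vcons (Vec Nat 1) 1 (vcons Nat 0 0 (vnil Nat)) (vcons (Vec Nat 1) 0 (vcons Nat 0 2 (vnil Nat)) (vnil (Vec Nat 1)))
the term's type:
  forall (ν : Eq (forall (β : Nat), Nat) (fun (p : Nat) => 2) (fun (r : Nat) => 2)), Vec (Vec Nat 1) 2


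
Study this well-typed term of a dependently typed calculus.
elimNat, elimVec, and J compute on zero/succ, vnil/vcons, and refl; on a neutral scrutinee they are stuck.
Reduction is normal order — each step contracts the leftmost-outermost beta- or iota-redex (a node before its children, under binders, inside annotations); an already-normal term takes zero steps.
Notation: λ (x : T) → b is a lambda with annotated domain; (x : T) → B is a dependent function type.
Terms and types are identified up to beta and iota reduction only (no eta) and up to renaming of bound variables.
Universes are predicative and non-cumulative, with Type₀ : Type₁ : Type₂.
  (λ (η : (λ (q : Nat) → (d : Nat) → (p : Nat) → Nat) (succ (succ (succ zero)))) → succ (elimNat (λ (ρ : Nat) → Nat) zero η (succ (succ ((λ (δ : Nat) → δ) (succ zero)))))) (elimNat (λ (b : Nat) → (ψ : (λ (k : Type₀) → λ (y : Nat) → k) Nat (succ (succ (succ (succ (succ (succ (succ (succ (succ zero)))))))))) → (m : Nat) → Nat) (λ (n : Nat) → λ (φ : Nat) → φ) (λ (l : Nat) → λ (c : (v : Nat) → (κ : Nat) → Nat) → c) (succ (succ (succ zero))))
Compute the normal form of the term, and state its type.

resulting normal form:
  succ zero
the term's type:
  Nat
observation: reduction starts at a beta-redex, and 42 normal-order steps reach the normal form.
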